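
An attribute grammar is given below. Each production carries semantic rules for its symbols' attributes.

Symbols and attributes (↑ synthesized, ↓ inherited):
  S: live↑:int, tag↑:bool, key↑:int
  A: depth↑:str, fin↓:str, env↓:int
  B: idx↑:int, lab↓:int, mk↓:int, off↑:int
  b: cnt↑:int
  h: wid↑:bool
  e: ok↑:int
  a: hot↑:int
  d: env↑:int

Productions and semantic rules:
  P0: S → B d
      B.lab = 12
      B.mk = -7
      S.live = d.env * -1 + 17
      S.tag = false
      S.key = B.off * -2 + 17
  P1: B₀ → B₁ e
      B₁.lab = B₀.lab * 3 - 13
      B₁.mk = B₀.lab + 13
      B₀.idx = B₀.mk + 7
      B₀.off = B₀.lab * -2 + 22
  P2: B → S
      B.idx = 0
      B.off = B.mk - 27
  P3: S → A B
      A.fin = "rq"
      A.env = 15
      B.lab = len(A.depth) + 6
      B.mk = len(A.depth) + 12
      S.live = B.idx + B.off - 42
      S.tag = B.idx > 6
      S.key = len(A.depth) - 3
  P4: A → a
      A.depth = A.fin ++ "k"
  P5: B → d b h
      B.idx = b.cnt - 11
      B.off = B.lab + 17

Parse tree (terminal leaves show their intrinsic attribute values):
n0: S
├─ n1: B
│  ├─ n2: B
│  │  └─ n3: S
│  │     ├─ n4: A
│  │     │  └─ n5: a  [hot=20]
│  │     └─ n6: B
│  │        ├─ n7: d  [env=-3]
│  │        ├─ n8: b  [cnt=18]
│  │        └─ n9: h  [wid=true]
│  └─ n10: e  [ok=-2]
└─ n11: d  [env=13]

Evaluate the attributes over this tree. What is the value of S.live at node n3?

-9

1. n1.lab = 12  [12]
2. n1.mk = -7  [-7]
3. n2.lab = 23  [B₀.lab * 3 - 13]
4. n2.mk = 25  [B₀.lab + 13]
5. n4.fin = "rq"  ["rq"]
6. n4.env = 15  [15]
7. n5.hot = 20  [terminal]
8. n4.depth = "rqk"  [A.fin ++ "k"]
9. n6.lab = 9  [len(A.depth) + 6]
10. n6.mk = 15  [len(A.depth) + 12]
11. n7.env = -3  [terminal]
12. n8.cnt = 18  [terminal]
13. n9.wid = true  [terminal]
14. n6.idx = 7  [b.cnt - 11]
15. n6.off = 26  [B.lab + 17]
16. n3.live = -9  [B.idx + B.off - 42]
17. n3.tag = true  [B.idx > 6]
18. n3.key = 0  [len(A.depth) - 3]
19. n2.idx = 0  [0]
20. n2.off = -2  [B.mk - 27]
21. n10.ok = -2  [terminal]
22. n1.idx = 0  [B₀.mk + 7]
23. n1.off = -2  [B₀.lab * -2 + 22]
24. n11.env = 13  [terminal]
25. n0.live = 4  [d.env * -1 + 17]
26. n0.tag = false  [false]
27. n0.key = 21  [B.off * -2 + 17]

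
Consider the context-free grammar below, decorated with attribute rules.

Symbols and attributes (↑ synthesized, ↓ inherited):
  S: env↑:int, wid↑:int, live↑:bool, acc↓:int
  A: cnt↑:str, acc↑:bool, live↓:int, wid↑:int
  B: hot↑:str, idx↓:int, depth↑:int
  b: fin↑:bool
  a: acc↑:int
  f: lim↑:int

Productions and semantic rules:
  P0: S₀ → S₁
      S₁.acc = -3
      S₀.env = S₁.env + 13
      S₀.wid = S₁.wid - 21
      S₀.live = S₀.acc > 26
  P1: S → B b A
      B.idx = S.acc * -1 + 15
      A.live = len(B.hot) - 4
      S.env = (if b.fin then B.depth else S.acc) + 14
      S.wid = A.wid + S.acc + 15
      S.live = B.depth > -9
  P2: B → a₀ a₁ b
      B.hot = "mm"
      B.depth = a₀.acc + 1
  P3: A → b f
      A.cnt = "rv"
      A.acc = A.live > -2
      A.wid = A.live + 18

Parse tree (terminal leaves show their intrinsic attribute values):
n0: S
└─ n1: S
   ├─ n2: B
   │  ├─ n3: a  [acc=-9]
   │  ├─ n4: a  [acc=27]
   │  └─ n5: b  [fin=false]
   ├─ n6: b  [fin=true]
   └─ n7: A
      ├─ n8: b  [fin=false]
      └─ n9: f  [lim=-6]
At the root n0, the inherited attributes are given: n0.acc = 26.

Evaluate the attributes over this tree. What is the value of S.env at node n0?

19

1. n0.acc = 26  [given at root]
2. n1.acc = -3  [-3]
3. n2.idx = 18  [S.acc * -1 + 15]
4. n3.acc = -9  [terminal]
5. n4.acc = 27  [terminal]
6. n5.fin = false  [terminal]
7. n2.hot = "mm"  ["mm"]
8. n2.depth = -8  [a₀.acc + 1]
9. n6.fin = true  [terminal]
10. n7.live = -2  [len(B.hot) - 4]
11. n8.fin = false  [terminal]
12. n9.lim = -6  [terminal]
13. n7.cnt = "rv"  ["rv"]
14. n7.acc = false  [A.live > -2]
15. n7.wid = 16  [A.live + 18]
16. n1.env = 6  [(if b.fin then B.depth else S.acc) + 14]
17. n1.wid = 28  [A.wid + S.acc + 15]
18. n1.live = true  [B.depth > -9]
19. n0.env = 19  [S₁.env + 13]
20. n0.wid = 7  [S₁.wid - 21]
21. n0.live = false  [S₀.acc > 26]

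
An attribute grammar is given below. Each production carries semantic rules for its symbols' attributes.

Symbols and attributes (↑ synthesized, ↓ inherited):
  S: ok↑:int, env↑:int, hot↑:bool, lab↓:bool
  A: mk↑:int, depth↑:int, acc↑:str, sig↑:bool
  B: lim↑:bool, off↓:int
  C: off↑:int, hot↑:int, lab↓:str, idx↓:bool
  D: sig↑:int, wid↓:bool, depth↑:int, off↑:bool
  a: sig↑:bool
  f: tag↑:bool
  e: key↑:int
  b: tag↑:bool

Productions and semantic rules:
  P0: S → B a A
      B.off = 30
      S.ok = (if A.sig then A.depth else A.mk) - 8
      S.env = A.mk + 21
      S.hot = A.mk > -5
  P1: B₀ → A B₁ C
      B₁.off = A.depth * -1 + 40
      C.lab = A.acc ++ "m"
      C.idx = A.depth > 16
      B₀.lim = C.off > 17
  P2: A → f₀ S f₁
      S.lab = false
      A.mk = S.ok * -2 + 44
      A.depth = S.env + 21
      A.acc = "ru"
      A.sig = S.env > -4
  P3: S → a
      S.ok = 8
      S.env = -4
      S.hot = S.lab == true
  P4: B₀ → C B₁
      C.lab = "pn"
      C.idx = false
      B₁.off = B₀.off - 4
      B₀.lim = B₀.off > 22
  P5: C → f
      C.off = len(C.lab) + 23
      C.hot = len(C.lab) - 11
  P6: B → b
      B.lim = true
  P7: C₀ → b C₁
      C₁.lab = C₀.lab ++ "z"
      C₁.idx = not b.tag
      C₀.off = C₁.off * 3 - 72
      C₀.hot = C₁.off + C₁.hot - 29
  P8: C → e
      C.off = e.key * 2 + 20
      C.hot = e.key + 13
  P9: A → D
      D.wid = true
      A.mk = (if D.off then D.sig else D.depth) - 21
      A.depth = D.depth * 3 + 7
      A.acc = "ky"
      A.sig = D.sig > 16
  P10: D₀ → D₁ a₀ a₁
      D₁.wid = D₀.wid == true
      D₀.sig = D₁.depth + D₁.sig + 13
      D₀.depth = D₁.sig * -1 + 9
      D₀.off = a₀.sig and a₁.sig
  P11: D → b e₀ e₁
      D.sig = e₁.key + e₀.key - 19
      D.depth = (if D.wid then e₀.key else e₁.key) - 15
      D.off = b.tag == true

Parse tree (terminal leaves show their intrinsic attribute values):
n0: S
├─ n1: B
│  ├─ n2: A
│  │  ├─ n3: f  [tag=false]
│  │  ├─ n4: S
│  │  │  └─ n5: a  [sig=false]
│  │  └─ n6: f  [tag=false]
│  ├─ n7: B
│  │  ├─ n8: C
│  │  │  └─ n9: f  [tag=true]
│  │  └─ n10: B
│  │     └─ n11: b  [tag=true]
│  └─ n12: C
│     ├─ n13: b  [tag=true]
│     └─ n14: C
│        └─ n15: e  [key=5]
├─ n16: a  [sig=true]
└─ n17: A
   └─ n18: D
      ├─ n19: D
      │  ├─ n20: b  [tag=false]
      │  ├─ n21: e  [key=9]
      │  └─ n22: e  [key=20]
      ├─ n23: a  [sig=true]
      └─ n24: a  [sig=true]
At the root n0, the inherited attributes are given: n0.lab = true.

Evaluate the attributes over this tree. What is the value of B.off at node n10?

19

1. n0.lab = true  [given at root]
2. n1.off = 30  [30]
3. n3.tag = false  [terminal]
4. n4.lab = false  [false]
5. n5.sig = false  [terminal]
6. n4.ok = 8  [8]
7. n4.env = -4  [-4]
8. n4.hot = false  [S.lab == true]
9. n6.tag = false  [terminal]
10. n2.mk = 28  [S.ok * -2 + 44]
11. n2.depth = 17  [S.env + 21]
12. n2.acc = "ru"  ["ru"]
13. n2.sig = false  [S.env > -4]
14. n7.off = 23  [A.depth * -1 + 40]
15. n8.lab = "pn"  ["pn"]
16. n8.idx = false  [false]
17. n9.tag = true  [terminal]
18. n8.off = 25  [len(C.lab) + 23]
19. n8.hot = -9  [len(C.lab) - 11]
20. n10.off = 19  [B₀.off - 4]
21. n11.tag = true  [terminal]
22. n10.lim = true  [true]
23. n7.lim = true  [B₀.off > 22]
24. n12.lab = "rum"  [A.acc ++ "m"]
25. n12.idx = true  [A.depth > 16]
26. n13.tag = true  [terminal]
27. n14.lab = "rumz"  [C₀.lab ++ "z"]
28. n14.idx = false  [not b.tag]
29. n15.key = 5  [terminal]
30. n14.off = 30  [e.key * 2 + 20]
31. n14.hot = 18  [e.key + 13]
32. n12.off = 18  [C₁.off * 3 - 72]
33. n12.hot = 19  [C₁.off + C₁.hot - 29]
34. n1.lim = true  [C.off > 17]
35. n16.sig = true  [terminal]
36. n18.wid = true  [true]
37. n19.wid = true  [D₀.wid == true]
38. n20.tag = false  [terminal]
39. n21.key = 9  [terminal]
40. n22.key = 20  [terminal]
41. n19.sig = 10  [e₁.key + e₀.key - 19]
42. n19.depth = -6  [(if D.wid then e₀.key else e₁.key) - 15]
43. n19.off = false  [b.tag == true]
44. n23.sig = true  [terminal]
45. n24.sig = true  [terminal]
46. n18.sig = 17  [D₁.depth + D₁.sig + 13]
47. n18.depth = -1  [D₁.sig * -1 + 9]
48. n18.off = true  [a₀.sig and a₁.sig]
49. n17.mk = -4  [(if D.off then D.sig else D.depth) - 21]
50. n17.depth = 4  [D.depth * 3 + 7]
51. n17.acc = "ky"  ["ky"]
52. n17.sig = true  [D.sig > 16]
53. n0.ok = -4  [(if A.sig then A.depth else A.mk) - 8]
54. n0.env = 17  [A.mk + 21]
55. n0.hot = true  [A.mk > -5]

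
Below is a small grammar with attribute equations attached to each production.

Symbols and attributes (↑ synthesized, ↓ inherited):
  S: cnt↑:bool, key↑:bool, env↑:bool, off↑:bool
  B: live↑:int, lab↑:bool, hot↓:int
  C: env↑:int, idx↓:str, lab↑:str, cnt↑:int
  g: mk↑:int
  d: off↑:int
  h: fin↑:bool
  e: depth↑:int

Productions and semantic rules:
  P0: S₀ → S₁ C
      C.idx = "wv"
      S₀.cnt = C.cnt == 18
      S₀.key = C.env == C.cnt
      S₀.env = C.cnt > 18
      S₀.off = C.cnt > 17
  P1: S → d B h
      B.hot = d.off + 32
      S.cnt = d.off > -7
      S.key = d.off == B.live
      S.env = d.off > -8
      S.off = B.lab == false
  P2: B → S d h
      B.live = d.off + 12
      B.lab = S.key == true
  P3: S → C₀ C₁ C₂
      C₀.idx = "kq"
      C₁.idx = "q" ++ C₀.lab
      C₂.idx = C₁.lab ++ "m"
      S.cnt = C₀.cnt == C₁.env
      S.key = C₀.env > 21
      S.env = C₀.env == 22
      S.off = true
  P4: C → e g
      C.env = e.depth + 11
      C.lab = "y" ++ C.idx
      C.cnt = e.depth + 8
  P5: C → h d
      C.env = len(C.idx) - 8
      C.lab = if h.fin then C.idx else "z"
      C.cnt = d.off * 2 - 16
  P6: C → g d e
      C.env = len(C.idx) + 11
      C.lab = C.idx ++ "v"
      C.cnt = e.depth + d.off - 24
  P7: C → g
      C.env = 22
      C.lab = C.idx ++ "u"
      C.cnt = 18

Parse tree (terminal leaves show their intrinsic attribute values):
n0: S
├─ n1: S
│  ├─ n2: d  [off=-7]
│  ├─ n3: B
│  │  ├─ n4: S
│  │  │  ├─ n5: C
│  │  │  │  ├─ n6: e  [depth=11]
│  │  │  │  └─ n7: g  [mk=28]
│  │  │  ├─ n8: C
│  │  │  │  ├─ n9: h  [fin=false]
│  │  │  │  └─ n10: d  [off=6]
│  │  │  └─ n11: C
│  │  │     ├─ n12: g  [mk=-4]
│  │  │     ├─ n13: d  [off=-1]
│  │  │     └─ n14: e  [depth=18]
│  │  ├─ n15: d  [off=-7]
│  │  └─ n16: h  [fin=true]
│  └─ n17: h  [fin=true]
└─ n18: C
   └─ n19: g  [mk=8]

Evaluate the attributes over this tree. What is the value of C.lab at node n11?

"zmv"

1. n2.off = -7  [terminal]
2. n3.hot = 25  [d.off + 32]
3. n5.idx = "kq"  ["kq"]
4. n6.depth = 11  [terminal]
5. n7.mk = 28  [terminal]
6. n5.env = 22  [e.depth + 11]
7. n5.lab = "ykq"  ["y" ++ C.idx]
8. n5.cnt = 19  [e.depth + 8]
9. n8.idx = "qykq"  ["q" ++ C₀.lab]
10. n9.fin = false  [terminal]
11. n10.off = 6  [terminal]
12. n8.env = -4  [len(C.idx) - 8]
13. n8.lab = "z"  [if h.fin then C.idx else "z"]
14. n8.cnt = -4  [d.off * 2 - 16]
15. n11.idx = "zm"  [C₁.lab ++ "m"]
16. n12.mk = -4  [terminal]
17. n13.off = -1  [terminal]
18. n14.depth = 18  [terminal]
19. n11.env = 13  [len(C.idx) + 11]
20. n11.lab = "zmv"  [C.idx ++ "v"]
21. n11.cnt = -7  [e.depth + d.off - 24]
22. n4.cnt = false  [C₀.cnt == C₁.env]
23. n4.key = true  [C₀.env > 21]
24. n4.env = true  [C₀.env == 22]
25. n4.off = true  [true]
26. n15.off = -7  [terminal]
27. n16.fin = true  [terminal]
28. n3.live = 5  [d.off + 12]
29. n3.lab = true  [S.key == true]
30. n17.fin = true  [terminal]
31. n1.cnt = false  [d.off > -7]
32. n1.key = false  [d.off == B.live]
33. n1.env = true  [d.off > -8]
34. n1.off = false  [B.lab == false]
35. n18.idx = "wv"  ["wv"]
36. n19.mk = 8  [terminal]
37. n18.env = 22  [22]
38. n18.lab = "wvu"  [C.idx ++ "u"]
39. n18.cnt = 18  [18]
40. n0.cnt = true  [C.cnt == 18]
41. n0.key = false  [C.env == C.cnt]
42. n0.env = false  [C.cnt > 18]
43. n0.off = true  [C.cnt > 17]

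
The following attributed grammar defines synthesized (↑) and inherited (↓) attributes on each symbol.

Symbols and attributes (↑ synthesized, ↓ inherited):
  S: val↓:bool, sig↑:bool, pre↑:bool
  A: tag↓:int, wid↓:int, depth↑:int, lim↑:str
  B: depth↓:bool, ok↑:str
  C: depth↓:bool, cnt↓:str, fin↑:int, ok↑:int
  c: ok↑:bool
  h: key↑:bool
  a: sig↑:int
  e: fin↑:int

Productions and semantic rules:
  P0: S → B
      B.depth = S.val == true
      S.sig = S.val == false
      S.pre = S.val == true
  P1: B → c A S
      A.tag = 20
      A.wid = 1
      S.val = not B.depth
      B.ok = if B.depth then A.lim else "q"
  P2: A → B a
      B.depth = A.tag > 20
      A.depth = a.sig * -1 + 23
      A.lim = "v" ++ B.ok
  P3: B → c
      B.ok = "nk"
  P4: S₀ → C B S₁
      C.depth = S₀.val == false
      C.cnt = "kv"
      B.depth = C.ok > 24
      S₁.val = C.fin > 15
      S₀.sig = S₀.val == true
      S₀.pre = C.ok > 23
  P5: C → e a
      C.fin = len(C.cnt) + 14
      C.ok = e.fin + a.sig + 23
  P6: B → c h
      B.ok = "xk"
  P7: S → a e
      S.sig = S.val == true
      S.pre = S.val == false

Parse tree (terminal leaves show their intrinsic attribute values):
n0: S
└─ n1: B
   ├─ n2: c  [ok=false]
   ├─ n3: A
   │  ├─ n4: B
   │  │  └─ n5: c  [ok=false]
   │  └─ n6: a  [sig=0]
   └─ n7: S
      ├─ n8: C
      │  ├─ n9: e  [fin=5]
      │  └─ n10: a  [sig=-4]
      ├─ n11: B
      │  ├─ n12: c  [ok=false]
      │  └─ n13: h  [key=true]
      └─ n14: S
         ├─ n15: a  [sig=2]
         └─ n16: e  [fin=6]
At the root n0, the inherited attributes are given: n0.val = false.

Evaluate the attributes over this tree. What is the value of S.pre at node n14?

1. n0.val = false  [given at root]
2. n1.depth = false  [S.val == true]
3. n2.ok = false  [terminal]
4. n3.tag = 20  [20]
5. n3.wid = 1  [1]
6. n4.depth = false  [A.tag > 20]
7. n5.ok = false  [terminal]
8. n4.ok = "nk"  ["nk"]
9. n6.sig = 0  [terminal]
10. n3.depth = 23  [a.sig * -1 + 23]
11. n3.lim = "vnk"  ["v" ++ B.ok]
12. n7.val = true  [not B.depth]
13. n8.depth = false  [S₀.val == false]
14. n8.cnt = "kv"  ["kv"]
15. n9.fin = 5  [terminal]
16. n10.sig = -4  [terminal]
17. n8.fin = 16  [len(C.cnt) + 14]
18. n8.ok = 24  [e.fin + a.sig + 23]
19. n11.depth = false  [C.ok > 24]
20. n12.ok = false  [terminal]
21. n13.key = true  [terminal]
22. n11.ok = "xk"  ["xk"]
23. n14.val = true  [C.fin > 15]
24. n15.sig = 2  [terminal]
25. n16.fin = 6  [terminal]
26. n14.sig = true  [S.val == true]
27. n14.pre = false  [S.val == false]
28. n7.sig = true  [S₀.val == true]
29. n7.pre = true  [C.ok > 23]
30. n1.ok = "q"  [if B.depth then A.lim else "q"]
31. n0.sig = true  [S.val == false]
32. n0.pre = false  [S.val == true]

false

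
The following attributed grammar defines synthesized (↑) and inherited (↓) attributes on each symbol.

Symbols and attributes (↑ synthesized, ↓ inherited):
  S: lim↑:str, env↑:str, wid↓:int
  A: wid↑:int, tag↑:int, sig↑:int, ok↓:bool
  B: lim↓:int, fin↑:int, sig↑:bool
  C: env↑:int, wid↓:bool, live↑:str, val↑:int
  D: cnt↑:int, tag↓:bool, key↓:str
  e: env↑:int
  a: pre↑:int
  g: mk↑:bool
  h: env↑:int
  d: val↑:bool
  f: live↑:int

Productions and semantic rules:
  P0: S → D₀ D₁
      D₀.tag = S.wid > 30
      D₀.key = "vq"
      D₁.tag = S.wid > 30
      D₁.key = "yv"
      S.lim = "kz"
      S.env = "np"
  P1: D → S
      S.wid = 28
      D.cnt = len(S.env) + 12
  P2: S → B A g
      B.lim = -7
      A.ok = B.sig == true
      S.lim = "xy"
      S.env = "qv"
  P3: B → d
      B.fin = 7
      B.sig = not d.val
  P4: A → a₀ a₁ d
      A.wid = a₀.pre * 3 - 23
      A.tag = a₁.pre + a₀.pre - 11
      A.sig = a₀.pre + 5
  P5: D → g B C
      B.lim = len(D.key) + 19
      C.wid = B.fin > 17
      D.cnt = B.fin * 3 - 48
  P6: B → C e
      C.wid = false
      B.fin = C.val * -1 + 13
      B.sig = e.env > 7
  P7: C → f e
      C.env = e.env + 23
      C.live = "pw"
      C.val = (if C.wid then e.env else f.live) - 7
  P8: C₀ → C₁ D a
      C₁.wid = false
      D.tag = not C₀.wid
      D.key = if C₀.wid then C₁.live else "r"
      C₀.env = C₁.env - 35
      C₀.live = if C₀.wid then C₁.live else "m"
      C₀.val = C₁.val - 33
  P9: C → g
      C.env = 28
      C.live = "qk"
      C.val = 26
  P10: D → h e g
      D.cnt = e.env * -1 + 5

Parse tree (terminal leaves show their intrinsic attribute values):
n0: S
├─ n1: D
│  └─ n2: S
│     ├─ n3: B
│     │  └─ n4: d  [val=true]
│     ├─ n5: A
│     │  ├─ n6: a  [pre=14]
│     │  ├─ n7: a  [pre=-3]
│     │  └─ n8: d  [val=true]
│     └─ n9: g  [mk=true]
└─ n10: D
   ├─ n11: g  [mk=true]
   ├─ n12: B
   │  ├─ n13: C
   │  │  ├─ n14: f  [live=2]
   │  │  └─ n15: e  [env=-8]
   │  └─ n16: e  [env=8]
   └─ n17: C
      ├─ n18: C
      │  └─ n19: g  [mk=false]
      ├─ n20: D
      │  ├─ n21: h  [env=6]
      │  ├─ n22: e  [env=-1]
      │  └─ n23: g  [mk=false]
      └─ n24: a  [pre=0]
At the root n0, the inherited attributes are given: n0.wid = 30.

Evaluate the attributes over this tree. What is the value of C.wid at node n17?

true

1. n0.wid = 30  [given at root]
2. n1.tag = false  [S.wid > 30]
3. n1.key = "vq"  ["vq"]
4. n2.wid = 28  [28]
5. n3.lim = -7  [-7]
6. n4.val = true  [terminal]
7. n3.fin = 7  [7]
8. n3.sig = false  [not d.val]
9. n5.ok = false  [B.sig == true]
10. n6.pre = 14  [terminal]
11. n7.pre = -3  [terminal]
12. n8.val = true  [terminal]
13. n5.wid = 19  [a₀.pre * 3 - 23]
14. n5.tag = 0  [a₁.pre + a₀.pre - 11]
15. n5.sig = 19  [a₀.pre + 5]
16. n9.mk = true  [terminal]
17. n2.lim = "xy"  ["xy"]
18. n2.env = "qv"  ["qv"]
19. n1.cnt = 14  [len(S.env) + 12]
20. n10.tag = false  [S.wid > 30]
21. n10.key = "yv"  ["yv"]
22. n11.mk = true  [terminal]
23. n12.lim = 21  [len(D.key) + 19]
24. n13.wid = false  [false]
25. n14.live = 2  [terminal]
26. n15.env = -8  [terminal]
27. n13.env = 15  [e.env + 23]
28. n13.live = "pw"  ["pw"]
29. n13.val = -5  [(if C.wid then e.env else f.live) - 7]
30. n16.env = 8  [terminal]
31. n12.fin = 18  [C.val * -1 + 13]
32. n12.sig = true  [e.env > 7]
33. n17.wid = true  [B.fin > 17]
34. n18.wid = false  [false]
35. n19.mk = false  [terminal]
36. n18.env = 28  [28]
37. n18.live = "qk"  ["qk"]
38. n18.val = 26  [26]
39. n20.tag = false  [not C₀.wid]
40. n20.key = "qk"  [if C₀.wid then C₁.live else "r"]
41. n21.env = 6  [terminal]
42. n22.env = -1  [terminal]
43. n23.mk = false  [terminal]
44. n20.cnt = 6  [e.env * -1 + 5]
45. n24.pre = 0  [terminal]
46. n17.env = -7  [C₁.env - 35]
47. n17.live = "qk"  [if C₀.wid then C₁.live else "m"]
48. n17.val = -7  [C₁.val - 33]
49. n10.cnt = 6  [B.fin * 3 - 48]
50. n0.lim = "kz"  ["kz"]
51. n0.env = "np"  ["np"]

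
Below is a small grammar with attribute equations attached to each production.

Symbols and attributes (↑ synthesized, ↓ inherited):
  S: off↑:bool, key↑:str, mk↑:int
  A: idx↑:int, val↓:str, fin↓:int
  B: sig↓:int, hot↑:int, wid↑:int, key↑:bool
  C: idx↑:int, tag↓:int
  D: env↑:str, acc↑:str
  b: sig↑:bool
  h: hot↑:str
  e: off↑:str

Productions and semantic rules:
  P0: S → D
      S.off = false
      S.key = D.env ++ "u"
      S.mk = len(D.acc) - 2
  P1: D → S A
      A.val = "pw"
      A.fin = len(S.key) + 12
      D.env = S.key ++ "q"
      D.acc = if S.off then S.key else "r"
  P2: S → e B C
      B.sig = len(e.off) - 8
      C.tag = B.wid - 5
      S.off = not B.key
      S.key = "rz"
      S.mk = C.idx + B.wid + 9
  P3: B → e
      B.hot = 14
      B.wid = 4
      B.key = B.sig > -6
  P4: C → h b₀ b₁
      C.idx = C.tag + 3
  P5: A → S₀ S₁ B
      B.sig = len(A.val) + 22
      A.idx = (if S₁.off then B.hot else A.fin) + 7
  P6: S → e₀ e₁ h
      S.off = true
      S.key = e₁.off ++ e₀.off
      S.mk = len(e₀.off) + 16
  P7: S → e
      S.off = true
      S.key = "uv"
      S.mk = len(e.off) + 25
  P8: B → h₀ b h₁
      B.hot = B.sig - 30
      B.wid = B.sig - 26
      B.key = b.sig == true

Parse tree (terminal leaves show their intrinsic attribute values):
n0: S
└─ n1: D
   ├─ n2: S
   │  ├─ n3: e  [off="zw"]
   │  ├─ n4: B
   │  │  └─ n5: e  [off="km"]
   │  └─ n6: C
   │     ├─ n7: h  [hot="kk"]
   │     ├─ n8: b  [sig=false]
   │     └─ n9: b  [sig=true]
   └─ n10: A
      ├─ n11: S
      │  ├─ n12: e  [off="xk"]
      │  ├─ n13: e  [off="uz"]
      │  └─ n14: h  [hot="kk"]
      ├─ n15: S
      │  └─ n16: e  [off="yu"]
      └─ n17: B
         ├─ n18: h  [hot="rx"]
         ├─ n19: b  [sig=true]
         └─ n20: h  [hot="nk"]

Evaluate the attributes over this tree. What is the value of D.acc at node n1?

"rz"

1. n3.off = "zw"  [terminal]
2. n4.sig = -6  [len(e.off) - 8]
3. n5.off = "km"  [terminal]
4. n4.hot = 14  [14]
5. n4.wid = 4  [4]
6. n4.key = false  [B.sig > -6]
7. n6.tag = -1  [B.wid - 5]
8. n7.hot = "kk"  [terminal]
9. n8.sig = false  [terminal]
10. n9.sig = true  [terminal]
11. n6.idx = 2  [C.tag + 3]
12. n2.off = true  [not B.key]
13. n2.key = "rz"  ["rz"]
14. n2.mk = 15  [C.idx + B.wid + 9]
15. n10.val = "pw"  ["pw"]
16. n10.fin = 14  [len(S.key) + 12]
17. n12.off = "xk"  [terminal]
18. n13.off = "uz"  [terminal]
19. n14.hot = "kk"  [terminal]
20. n11.off = true  [true]
21. n11.key = "uzxk"  [e₁.off ++ e₀.off]
22. n11.mk = 18  [len(e₀.off) + 16]
23. n16.off = "yu"  [terminal]
24. n15.off = true  [true]
25. n15.key = "uv"  ["uv"]
26. n15.mk = 27  [len(e.off) + 25]
27. n17.sig = 24  [len(A.val) + 22]
28. n18.hot = "rx"  [terminal]
29. n19.sig = true  [terminal]
30. n20.hot = "nk"  [terminal]
31. n17.hot = -6  [B.sig - 30]
32. n17.wid = -2  [B.sig - 26]
33. n17.key = true  [b.sig == true]
34. n10.idx = 1  [(if S₁.off then B.hot else A.fin) + 7]
35. n1.env = "rzq"  [S.key ++ "q"]
36. n1.acc = "rz"  [if S.off then S.key else "r"]
37. n0.off = false  [false]
38. n0.key = "rzqu"  [D.env ++ "u"]
39. n0.mk = 0  [len(D.acc) - 2]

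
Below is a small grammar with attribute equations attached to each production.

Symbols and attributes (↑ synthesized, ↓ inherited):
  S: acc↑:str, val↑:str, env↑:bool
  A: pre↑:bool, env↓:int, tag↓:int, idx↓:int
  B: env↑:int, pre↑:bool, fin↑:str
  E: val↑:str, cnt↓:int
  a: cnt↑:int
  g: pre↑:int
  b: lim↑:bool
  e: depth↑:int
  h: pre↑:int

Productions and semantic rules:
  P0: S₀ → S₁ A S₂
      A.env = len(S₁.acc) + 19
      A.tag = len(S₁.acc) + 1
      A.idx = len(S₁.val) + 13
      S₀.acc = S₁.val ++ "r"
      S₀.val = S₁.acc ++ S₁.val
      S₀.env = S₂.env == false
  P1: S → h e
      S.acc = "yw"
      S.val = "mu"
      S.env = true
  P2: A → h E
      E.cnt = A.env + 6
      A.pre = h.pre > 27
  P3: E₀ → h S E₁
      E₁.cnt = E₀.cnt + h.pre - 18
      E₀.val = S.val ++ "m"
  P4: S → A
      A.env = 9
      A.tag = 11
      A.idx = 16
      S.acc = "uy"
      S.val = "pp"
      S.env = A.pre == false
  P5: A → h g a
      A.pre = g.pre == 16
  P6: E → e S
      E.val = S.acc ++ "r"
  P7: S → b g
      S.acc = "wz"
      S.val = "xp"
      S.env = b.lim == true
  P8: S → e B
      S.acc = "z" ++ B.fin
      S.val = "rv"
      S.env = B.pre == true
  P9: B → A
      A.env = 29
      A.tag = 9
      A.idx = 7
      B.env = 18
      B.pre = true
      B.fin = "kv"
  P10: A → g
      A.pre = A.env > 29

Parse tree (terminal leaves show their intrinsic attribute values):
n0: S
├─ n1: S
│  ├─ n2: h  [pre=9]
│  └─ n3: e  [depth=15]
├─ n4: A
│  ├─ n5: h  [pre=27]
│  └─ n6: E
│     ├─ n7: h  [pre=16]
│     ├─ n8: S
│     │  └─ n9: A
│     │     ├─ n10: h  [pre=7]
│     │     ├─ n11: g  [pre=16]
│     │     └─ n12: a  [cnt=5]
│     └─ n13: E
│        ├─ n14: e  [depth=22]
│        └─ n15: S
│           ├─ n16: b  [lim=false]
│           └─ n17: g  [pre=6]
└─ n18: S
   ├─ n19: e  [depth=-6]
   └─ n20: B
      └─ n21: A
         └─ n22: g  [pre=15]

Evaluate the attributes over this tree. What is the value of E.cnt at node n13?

25

1. n2.pre = 9  [terminal]
2. n3.depth = 15  [terminal]
3. n1.acc = "yw"  ["yw"]
4. n1.val = "mu"  ["mu"]
5. n1.env = true  [true]
6. n4.env = 21  [len(S₁.acc) + 19]
7. n4.tag = 3  [len(S₁.acc) + 1]
8. n4.idx = 15  [len(S₁.val) + 13]
9. n5.pre = 27  [terminal]
10. n6.cnt = 27  [A.env + 6]
11. n7.pre = 16  [terminal]
12. n9.env = 9  [9]
13. n9.tag = 11  [11]
14. n9.idx = 16  [16]
15. n10.pre = 7  [terminal]
16. n11.pre = 16  [terminal]
17. n12.cnt = 5  [terminal]
18. n9.pre = true  [g.pre == 16]
19. n8.acc = "uy"  ["uy"]
20. n8.val = "pp"  ["pp"]
21. n8.env = false  [A.pre == false]
22. n13.cnt = 25  [E₀.cnt + h.pre - 18]
23. n14.depth = 22  [terminal]
24. n16.lim = false  [terminal]
25. n17.pre = 6  [terminal]
26. n15.acc = "wz"  ["wz"]
27. n15.val = "xp"  ["xp"]
28. n15.env = false  [b.lim == true]
29. n13.val = "wzr"  [S.acc ++ "r"]
30. n6.val = "ppm"  [S.val ++ "m"]
31. n4.pre = false  [h.pre > 27]
32. n19.depth = -6  [terminal]
33. n21.env = 29  [29]
34. n21.tag = 9  [9]
35. n21.idx = 7  [7]
36. n22.pre = 15  [terminal]
37. n21.pre = false  [A.env > 29]
38. n20.env = 18  [18]
39. n20.pre = true  [true]
40. n20.fin = "kv"  ["kv"]
41. n18.acc = "zkv"  ["z" ++ B.fin]
42. n18.val = "rv"  ["rv"]
43. n18.env = true  [B.pre == true]
44. n0.acc = "mur"  [S₁.val ++ "r"]
45. n0.val = "ywmu"  [S₁.acc ++ S₁.val]
46. n0.env = false  [S₂.env == false]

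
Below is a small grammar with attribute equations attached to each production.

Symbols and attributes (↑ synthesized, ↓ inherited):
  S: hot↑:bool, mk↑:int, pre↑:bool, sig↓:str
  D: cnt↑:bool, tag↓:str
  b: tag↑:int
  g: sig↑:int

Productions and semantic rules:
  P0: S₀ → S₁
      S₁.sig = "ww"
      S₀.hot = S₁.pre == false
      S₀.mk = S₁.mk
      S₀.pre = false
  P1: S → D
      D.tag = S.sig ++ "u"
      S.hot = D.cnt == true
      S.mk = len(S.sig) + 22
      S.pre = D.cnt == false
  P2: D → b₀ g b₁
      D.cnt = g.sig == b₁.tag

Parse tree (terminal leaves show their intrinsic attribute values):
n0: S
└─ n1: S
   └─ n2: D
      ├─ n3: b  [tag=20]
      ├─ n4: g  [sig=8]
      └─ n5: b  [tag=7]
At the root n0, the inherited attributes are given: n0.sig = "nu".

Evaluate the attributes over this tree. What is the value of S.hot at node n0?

1. n0.sig = "nu"  [given at root]
2. n1.sig = "ww"  ["ww"]
3. n2.tag = "wwu"  [S.sig ++ "u"]
4. n3.tag = 20  [terminal]
5. n4.sig = 8  [terminal]
6. n5.tag = 7  [terminal]
7. n2.cnt = false  [g.sig == b₁.tag]
8. n1.hot = false  [D.cnt == true]
9. n1.mk = 24  [len(S.sig) + 22]
10. n1.pre = true  [D.cnt == false]
11. n0.hot = false  [S₁.pre == false]
12. n0.mk = 24  [S₁.mk]
13. n0.pre = false  [false]

false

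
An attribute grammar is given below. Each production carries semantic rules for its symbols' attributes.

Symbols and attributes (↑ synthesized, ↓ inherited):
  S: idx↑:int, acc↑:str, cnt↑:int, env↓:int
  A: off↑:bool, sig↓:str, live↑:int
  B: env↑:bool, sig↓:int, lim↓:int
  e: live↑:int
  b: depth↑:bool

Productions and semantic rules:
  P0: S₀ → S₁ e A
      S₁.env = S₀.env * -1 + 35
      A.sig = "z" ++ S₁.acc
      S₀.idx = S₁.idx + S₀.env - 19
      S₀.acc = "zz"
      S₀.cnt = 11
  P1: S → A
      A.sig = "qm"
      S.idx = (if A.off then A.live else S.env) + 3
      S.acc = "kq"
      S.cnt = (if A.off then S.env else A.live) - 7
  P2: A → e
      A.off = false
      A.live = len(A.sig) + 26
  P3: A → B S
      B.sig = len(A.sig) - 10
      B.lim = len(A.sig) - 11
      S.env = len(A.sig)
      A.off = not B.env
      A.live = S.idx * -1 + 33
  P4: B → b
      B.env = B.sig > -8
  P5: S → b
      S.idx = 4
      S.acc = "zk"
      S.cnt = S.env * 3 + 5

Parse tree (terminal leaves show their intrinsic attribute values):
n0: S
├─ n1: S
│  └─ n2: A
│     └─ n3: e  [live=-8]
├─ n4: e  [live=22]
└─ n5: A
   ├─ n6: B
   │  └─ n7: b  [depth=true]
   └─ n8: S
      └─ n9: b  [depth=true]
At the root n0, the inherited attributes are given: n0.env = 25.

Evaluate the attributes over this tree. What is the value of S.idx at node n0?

19

1. n0.env = 25  [given at root]
2. n1.env = 10  [S₀.env * -1 + 35]
3. n2.sig = "qm"  ["qm"]
4. n3.live = -8  [terminal]
5. n2.off = false  [false]
6. n2.live = 28  [len(A.sig) + 26]
7. n1.idx = 13  [(if A.off then A.live else S.env) + 3]
8. n1.acc = "kq"  ["kq"]
9. n1.cnt = 21  [(if A.off then S.env else A.live) - 7]
10. n4.live = 22  [terminal]
11. n5.sig = "zkq"  ["z" ++ S₁.acc]
12. n6.sig = -7  [len(A.sig) - 10]
13. n6.lim = -8  [len(A.sig) - 11]
14. n7.depth = true  [terminal]
15. n6.env = true  [B.sig > -8]
16. n8.env = 3  [len(A.sig)]
17. n9.depth = true  [terminal]
18. n8.idx = 4  [4]
19. n8.acc = "zk"  ["zk"]
20. n8.cnt = 14  [S.env * 3 + 5]
21. n5.off = false  [not B.env]
22. n5.live = 29  [S.idx * -1 + 33]
23. n0.idx = 19  [S₁.idx + S₀.env - 19]
24. n0.acc = "zz"  ["zz"]
25. n0.cnt = 11  [11]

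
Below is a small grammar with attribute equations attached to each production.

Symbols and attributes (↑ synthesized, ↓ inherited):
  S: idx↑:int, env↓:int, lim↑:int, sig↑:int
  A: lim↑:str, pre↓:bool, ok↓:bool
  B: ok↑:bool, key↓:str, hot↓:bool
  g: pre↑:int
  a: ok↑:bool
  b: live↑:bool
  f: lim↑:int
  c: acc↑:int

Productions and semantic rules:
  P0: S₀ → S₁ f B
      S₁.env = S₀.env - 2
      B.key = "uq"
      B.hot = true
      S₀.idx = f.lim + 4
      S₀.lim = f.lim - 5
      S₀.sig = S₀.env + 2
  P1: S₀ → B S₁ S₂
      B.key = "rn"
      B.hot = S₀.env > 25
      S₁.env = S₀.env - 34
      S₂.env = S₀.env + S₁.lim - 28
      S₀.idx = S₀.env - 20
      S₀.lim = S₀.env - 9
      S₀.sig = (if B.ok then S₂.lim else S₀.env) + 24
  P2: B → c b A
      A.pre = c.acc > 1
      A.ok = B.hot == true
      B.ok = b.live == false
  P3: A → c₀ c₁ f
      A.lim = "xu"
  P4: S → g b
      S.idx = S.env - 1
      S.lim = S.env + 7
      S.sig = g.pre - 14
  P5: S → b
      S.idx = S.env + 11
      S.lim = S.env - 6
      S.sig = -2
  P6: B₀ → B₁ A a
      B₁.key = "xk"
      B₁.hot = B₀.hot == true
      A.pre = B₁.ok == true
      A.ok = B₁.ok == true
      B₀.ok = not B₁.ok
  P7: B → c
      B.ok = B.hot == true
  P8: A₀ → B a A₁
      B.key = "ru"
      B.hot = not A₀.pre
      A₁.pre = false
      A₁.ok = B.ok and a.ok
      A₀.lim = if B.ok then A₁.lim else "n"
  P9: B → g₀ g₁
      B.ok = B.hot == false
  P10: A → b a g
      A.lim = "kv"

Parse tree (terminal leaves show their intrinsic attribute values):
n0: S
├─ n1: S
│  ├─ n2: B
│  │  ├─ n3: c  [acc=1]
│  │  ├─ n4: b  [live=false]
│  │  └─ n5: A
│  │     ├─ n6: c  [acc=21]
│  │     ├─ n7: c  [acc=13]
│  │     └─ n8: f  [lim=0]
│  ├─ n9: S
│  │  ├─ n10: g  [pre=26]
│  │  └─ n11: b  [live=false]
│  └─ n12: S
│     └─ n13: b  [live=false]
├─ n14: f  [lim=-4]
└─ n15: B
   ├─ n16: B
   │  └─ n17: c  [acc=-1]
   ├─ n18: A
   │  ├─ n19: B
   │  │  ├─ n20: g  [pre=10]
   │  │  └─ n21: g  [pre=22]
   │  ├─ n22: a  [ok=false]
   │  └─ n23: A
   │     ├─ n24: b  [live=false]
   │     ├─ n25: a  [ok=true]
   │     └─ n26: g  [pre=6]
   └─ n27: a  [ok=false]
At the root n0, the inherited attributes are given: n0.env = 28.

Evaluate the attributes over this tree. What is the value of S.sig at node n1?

1. n0.env = 28  [given at root]
2. n1.env = 26  [S₀.env - 2]
3. n2.key = "rn"  ["rn"]
4. n2.hot = true  [S₀.env > 25]
5. n3.acc = 1  [terminal]
6. n4.live = false  [terminal]
7. n5.pre = false  [c.acc > 1]
8. n5.ok = true  [B.hot == true]
9. n6.acc = 21  [terminal]
10. n7.acc = 13  [terminal]
11. n8.lim = 0  [terminal]
12. n5.lim = "xu"  ["xu"]
13. n2.ok = true  [b.live == false]
14. n9.env = -8  [S₀.env - 34]
15. n10.pre = 26  [terminal]
16. n11.live = false  [terminal]
17. n9.idx = -9  [S.env - 1]
18. n9.lim = -1  [S.env + 7]
19. n9.sig = 12  [g.pre - 14]
20. n12.env = -3  [S₀.env + S₁.lim - 28]
21. n13.live = false  [terminal]
22. n12.idx = 8  [S.env + 11]
23. n12.lim = -9  [S.env - 6]
24. n12.sig = -2  [-2]
25. n1.idx = 6  [S₀.env - 20]
26. n1.lim = 17  [S₀.env - 9]
27. n1.sig = 15  [(if B.ok then S₂.lim else S₀.env) + 24]
28. n14.lim = -4  [terminal]
29. n15.key = "uq"  ["uq"]
30. n15.hot = true  [true]
31. n16.key = "xk"  ["xk"]
32. n16.hot = true  [B₀.hot == true]
33. n17.acc = -1  [terminal]
34. n16.ok = true  [B.hot == true]
35. n18.pre = true  [B₁.ok == true]
36. n18.ok = true  [B₁.ok == true]
37. n19.key = "ru"  ["ru"]
38. n19.hot = false  [not A₀.pre]
39. n20.pre = 10  [terminal]
40. n21.pre = 22  [terminal]
41. n19.ok = true  [B.hot == false]
42. n22.ok = false  [terminal]
43. n23.pre = false  [false]
44. n23.ok = false  [B.ok and a.ok]
45. n24.live = false  [terminal]
46. n25.ok = true  [terminal]
47. n26.pre = 6  [terminal]
48. n23.lim = "kv"  ["kv"]
49. n18.lim = "kv"  [if B.ok then A₁.lim else "n"]
50. n27.ok = false  [terminal]
51. n15.ok = false  [not B₁.ok]
52. n0.idx = 0  [f.lim + 4]
53. n0.lim = -9  [f.lim - 5]
54. n0.sig = 30  [S₀.env + 2]

15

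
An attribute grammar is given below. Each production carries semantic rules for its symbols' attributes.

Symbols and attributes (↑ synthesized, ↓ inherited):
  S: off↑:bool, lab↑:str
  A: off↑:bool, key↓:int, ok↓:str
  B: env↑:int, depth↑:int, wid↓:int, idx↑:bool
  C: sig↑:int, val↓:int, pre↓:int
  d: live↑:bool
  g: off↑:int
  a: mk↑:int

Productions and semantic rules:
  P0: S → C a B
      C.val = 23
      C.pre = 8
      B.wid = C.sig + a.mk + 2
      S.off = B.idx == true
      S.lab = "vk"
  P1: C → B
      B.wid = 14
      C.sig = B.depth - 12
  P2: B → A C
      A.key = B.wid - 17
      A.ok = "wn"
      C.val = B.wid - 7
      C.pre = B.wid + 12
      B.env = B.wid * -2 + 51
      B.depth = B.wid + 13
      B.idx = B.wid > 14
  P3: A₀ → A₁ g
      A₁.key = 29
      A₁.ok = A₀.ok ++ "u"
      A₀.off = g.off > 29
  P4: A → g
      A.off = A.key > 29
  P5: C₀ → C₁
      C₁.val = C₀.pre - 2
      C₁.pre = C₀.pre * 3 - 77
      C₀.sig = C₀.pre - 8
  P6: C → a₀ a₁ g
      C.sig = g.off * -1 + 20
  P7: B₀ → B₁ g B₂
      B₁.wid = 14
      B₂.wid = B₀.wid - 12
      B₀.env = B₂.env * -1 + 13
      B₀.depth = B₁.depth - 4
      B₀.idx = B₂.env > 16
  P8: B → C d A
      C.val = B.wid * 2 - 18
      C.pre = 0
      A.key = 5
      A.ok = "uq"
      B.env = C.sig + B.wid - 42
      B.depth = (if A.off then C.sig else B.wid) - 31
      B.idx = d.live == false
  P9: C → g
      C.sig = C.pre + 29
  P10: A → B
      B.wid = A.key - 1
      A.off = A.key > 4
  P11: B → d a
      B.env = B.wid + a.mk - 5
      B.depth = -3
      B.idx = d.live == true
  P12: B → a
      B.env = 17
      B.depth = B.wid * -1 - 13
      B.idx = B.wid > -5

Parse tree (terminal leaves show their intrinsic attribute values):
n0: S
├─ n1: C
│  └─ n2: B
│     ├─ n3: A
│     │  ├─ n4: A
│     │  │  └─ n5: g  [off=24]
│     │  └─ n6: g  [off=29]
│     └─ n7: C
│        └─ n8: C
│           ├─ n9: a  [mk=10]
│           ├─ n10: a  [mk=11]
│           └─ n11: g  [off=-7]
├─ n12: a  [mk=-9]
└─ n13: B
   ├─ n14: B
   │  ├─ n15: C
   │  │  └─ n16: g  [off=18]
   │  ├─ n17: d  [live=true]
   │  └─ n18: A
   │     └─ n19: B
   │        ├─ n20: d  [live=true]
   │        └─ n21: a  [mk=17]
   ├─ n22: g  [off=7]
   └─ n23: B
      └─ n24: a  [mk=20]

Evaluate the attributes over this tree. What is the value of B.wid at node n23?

1. n1.val = 23  [23]
2. n1.pre = 8  [8]
3. n2.wid = 14  [14]
4. n3.key = -3  [B.wid - 17]
5. n3.ok = "wn"  ["wn"]
6. n4.key = 29  [29]
7. n4.ok = "wnu"  [A₀.ok ++ "u"]
8. n5.off = 24  [terminal]
9. n4.off = false  [A.key > 29]
10. n6.off = 29  [terminal]
11. n3.off = false  [g.off > 29]
12. n7.val = 7  [B.wid - 7]
13. n7.pre = 26  [B.wid + 12]
14. n8.val = 24  [C₀.pre - 2]
15. n8.pre = 1  [C₀.pre * 3 - 77]
16. n9.mk = 10  [terminal]
17. n10.mk = 11  [terminal]
18. n11.off = -7  [terminal]
19. n8.sig = 27  [g.off * -1 + 20]
20. n7.sig = 18  [C₀.pre - 8]
21. n2.env = 23  [B.wid * -2 + 51]
22. n2.depth = 27  [B.wid + 13]
23. n2.idx = false  [B.wid > 14]
24. n1.sig = 15  [B.depth - 12]
25. n12.mk = -9  [terminal]
26. n13.wid = 8  [C.sig + a.mk + 2]
27. n14.wid = 14  [14]
28. n15.val = 10  [B.wid * 2 - 18]
29. n15.pre = 0  [0]
30. n16.off = 18  [terminal]
31. n15.sig = 29  [C.pre + 29]
32. n17.live = true  [terminal]
33. n18.key = 5  [5]
34. n18.ok = "uq"  ["uq"]
35. n19.wid = 4  [A.key - 1]
36. n20.live = true  [terminal]
37. n21.mk = 17  [terminal]
38. n19.env = 16  [B.wid + a.mk - 5]
39. n19.depth = -3  [-3]
40. n19.idx = true  [d.live == true]
41. n18.off = true  [A.key > 4]
42. n14.env = 1  [C.sig + B.wid - 42]
43. n14.depth = -2  [(if A.off then C.sig else B.wid) - 31]
44. n14.idx = false  [d.live == false]
45. n22.off = 7  [terminal]
46. n23.wid = -4  [B₀.wid - 12]
47. n24.mk = 20  [terminal]
48. n23.env = 17  [17]
49. n23.depth = -9  [B.wid * -1 - 13]
50. n23.idx = true  [B.wid > -5]
51. n13.env = -4  [B₂.env * -1 + 13]
52. n13.depth = -6  [B₁.depth - 4]
53. n13.idx = true  [B₂.env > 16]
54. n0.off = true  [B.idx == true]
55. n0.lab = "vk"  ["vk"]

-4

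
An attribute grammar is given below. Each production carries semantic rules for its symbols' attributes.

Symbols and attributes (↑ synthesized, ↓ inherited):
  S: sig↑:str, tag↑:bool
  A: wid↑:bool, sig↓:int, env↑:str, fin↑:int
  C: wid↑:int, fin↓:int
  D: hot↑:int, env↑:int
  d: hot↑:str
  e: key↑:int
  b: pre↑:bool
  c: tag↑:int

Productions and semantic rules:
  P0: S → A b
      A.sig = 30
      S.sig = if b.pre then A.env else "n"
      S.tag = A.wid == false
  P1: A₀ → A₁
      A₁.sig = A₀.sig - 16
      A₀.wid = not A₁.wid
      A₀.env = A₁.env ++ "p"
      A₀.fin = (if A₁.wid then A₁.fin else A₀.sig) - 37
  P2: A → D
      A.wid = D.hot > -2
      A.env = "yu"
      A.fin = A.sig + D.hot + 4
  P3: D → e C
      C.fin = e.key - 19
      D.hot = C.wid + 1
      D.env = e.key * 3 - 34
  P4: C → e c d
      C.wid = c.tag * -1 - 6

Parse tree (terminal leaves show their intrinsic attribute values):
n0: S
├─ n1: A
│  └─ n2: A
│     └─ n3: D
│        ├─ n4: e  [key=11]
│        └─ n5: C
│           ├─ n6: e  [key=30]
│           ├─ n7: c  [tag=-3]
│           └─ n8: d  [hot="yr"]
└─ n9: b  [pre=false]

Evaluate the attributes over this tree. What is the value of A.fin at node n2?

16

1. n1.sig = 30  [30]
2. n2.sig = 14  [A₀.sig - 16]
3. n4.key = 11  [terminal]
4. n5.fin = -8  [e.key - 19]
5. n6.key = 30  [terminal]
6. n7.tag = -3  [terminal]
7. n8.hot = "yr"  [terminal]
8. n5.wid = -3  [c.tag * -1 - 6]
9. n3.hot = -2  [C.wid + 1]
10. n3.env = -1  [e.key * 3 - 34]
11. n2.wid = false  [D.hot > -2]
12. n2.env = "yu"  ["yu"]
13. n2.fin = 16  [A.sig + D.hot + 4]
14. n1.wid = true  [not A₁.wid]
15. n1.env = "yup"  [A₁.env ++ "p"]
16. n1.fin = -7  [(if A₁.wid then A₁.fin else A₀.sig) - 37]
17. n9.pre = false  [terminal]
18. n0.sig = "n"  [if b.pre then A.env else "n"]
19. n0.tag = false  [A.wid == false]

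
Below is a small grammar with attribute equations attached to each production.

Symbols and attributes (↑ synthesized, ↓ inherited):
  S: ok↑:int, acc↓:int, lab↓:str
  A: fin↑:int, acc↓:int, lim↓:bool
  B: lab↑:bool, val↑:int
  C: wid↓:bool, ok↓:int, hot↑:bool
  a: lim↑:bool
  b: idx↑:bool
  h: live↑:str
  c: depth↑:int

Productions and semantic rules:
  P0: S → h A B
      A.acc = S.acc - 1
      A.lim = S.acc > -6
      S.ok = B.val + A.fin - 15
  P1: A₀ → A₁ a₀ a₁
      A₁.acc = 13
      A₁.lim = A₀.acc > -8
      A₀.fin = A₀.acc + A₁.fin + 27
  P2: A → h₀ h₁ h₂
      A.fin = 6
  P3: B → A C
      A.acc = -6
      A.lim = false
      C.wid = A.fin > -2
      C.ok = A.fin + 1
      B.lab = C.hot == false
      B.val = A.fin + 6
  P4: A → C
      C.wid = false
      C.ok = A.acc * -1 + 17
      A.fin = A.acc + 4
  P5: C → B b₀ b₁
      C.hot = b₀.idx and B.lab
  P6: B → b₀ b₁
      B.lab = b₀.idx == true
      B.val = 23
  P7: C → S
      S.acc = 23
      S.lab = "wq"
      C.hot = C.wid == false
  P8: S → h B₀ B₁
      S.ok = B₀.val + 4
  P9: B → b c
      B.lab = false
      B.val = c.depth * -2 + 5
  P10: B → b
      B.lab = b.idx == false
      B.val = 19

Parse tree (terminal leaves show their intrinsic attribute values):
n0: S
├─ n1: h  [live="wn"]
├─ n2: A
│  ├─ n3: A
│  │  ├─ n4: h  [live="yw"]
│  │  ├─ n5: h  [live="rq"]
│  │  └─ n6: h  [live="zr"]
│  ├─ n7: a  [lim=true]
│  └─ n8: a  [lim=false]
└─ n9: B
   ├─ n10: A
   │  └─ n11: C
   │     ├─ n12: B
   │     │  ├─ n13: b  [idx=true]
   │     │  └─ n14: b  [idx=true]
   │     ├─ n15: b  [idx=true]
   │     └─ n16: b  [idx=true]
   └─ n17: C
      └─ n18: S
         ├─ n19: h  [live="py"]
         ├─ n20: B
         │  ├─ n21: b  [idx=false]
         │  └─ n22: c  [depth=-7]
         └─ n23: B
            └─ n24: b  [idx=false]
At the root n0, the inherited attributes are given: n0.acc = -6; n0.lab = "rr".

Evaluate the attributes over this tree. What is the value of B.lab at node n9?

false

1. n0.acc = -6  [given at root]
2. n0.lab = "rr"  [given at root]
3. n1.live = "wn"  [terminal]
4. n2.acc = -7  [S.acc - 1]
5. n2.lim = false  [S.acc > -6]
6. n3.acc = 13  [13]
7. n3.lim = true  [A₀.acc > -8]
8. n4.live = "yw"  [terminal]
9. n5.live = "rq"  [terminal]
10. n6.live = "zr"  [terminal]
11. n3.fin = 6  [6]
12. n7.lim = true  [terminal]
13. n8.lim = false  [terminal]
14. n2.fin = 26  [A₀.acc + A₁.fin + 27]
15. n10.acc = -6  [-6]
16. n10.lim = false  [false]
17. n11.wid = false  [false]
18. n11.ok = 23  [A.acc * -1 + 17]
19. n13.idx = true  [terminal]
20. n14.idx = true  [terminal]
21. n12.lab = true  [b₀.idx == true]
22. n12.val = 23  [23]
23. n15.idx = true  [terminal]
24. n16.idx = true  [terminal]
25. n11.hot = true  [b₀.idx and B.lab]
26. n10.fin = -2  [A.acc + 4]
27. n17.wid = false  [A.fin > -2]
28. n17.ok = -1  [A.fin + 1]
29. n18.acc = 23  [23]
30. n18.lab = "wq"  ["wq"]
31. n19.live = "py"  [terminal]
32. n21.idx = false  [terminal]
33. n22.depth = -7  [terminal]
34. n20.lab = false  [false]
35. n20.val = 19  [c.depth * -2 + 5]
36. n24.idx = false  [terminal]
37. n23.lab = true  [b.idx == false]
38. n23.val = 19  [19]
39. n18.ok = 23  [B₀.val + 4]
40. n17.hot = true  [C.wid == false]
41. n9.lab = false  [C.hot == false]
42. n9.val = 4  [A.fin + 6]
43. n0.ok = 15  [B.val + A.fin - 15]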